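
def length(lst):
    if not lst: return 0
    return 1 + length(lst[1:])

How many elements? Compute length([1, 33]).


length([1, 33]) = 1 + length([33])
length([33]) = 1 + length([])
length([]) = 0  (base case)
Unwinding: 1 + 1 + 0 = 2

2


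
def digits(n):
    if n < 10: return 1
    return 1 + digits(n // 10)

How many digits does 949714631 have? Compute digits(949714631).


digits(949714631) = 1 + digits(94971463)
digits(94971463) = 1 + digits(9497146)
digits(9497146) = 1 + digits(949714)
digits(949714) = 1 + digits(94971)
digits(94971) = 1 + digits(9497)
digits(9497) = 1 + digits(949)
digits(949) = 1 + digits(94)
digits(94) = 1 + digits(9)
digits(9) = 1  (base case: 9 < 10)
Unwinding: 1 + 1 + 1 + 1 + 1 + 1 + 1 + 1 + 1 = 9

9


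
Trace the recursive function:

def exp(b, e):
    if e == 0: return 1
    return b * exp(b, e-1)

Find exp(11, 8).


exp(11, 8)
= 11 * exp(11, 7)
= 11 * 11 * exp(11, 6)
= 11 * 11 * 11 * exp(11, 5)
= 11 * 11 * 11 * 11 * exp(11, 4)
= 11 * 11 * 11 * 11 * 11 * exp(11, 3)
= 11 * 11 * 11 * 11 * 11 * 11 * exp(11, 2)
= 11 * 11 * 11 * 11 * 11 * 11 * 11 * exp(11, 1)
= 11 * 11 * 11 * 11 * 11 * 11 * 11 * 11 * exp(11, 0)
= 11 * 11 * 11 * 11 * 11 * 11 * 11 * 11 * 1
= 214358881

214358881


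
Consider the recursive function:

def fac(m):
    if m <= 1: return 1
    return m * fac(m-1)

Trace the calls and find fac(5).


fac(5)
= 5 * fac(4)
= 5 * 4 * fac(3)
= 5 * 4 * 3 * fac(2)
= 5 * 4 * 3 * 2 * fac(1)
= 5 * 4 * 3 * 2 * 1
= 120

120


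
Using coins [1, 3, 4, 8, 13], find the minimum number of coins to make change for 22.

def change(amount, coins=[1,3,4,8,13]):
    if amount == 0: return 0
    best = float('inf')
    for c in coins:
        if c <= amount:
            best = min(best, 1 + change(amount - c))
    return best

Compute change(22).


Building up with DP:
change(0) = 0
change(1) = min(1+change(0)=1+0=1) = 1
change(2) = min(1+change(1)=1+1=2) = 2
change(3) = min(1+change(2)=1+2=3, 1+change(0)=1+0=1) = 1
change(4) = min(1+change(3)=1+1=2, 1+change(1)=1+1=2, 1+change(0)=1+0=1) = 1
change(5) = min(1+change(4)=1+1=2, 1+change(2)=1+2=3, 1+change(1)=1+1=2) = 2
change(6) = min(1+change(5)=1+2=3, 1+change(3)=1+1=2, 1+change(2)=1+2=3) = 2
change(7) = min(1+change(6)=1+2=3, 1+change(4)=1+1=2, 1+change(3)=1+1=2) = 2
change(8) = min(1+change(7)=1+2=3, 1+change(5)=1+2=3, 1+change(4)=1+1=2, 1+change(0)=1+0=1) = 1
change(9) = min(1+change(8)=1+1=2, 1+change(6)=1+2=3, 1+change(5)=1+2=3, 1+change(1)=1+1=2) = 2
change(10) = min(1+change(9)=1+2=3, 1+change(7)=1+2=3, 1+change(6)=1+2=3, 1+change(2)=1+2=3) = 3
change(11) = min(1+change(10)=1+3=4, 1+change(8)=1+1=2, 1+change(7)=1+2=3, 1+change(3)=1+1=2) = 2
change(12) = min(1+change(11)=1+2=3, 1+change(9)=1+2=3, 1+change(8)=1+1=2, 1+change(4)=1+1=2) = 2
change(13) = min(1+change(12)=1+2=3, 1+change(10)=1+3=4, 1+change(9)=1+2=3, 1+change(5)=1+2=3, 1+change(0)=1+0=1) = 1
change(14) = min(1+change(13)=1+1=2, 1+change(11)=1+2=3, 1+change(10)=1+3=4, 1+change(6)=1+2=3, 1+change(1)=1+1=2) = 2
change(15) = min(1+change(14)=1+2=3, 1+change(12)=1+2=3, 1+change(11)=1+2=3, 1+change(7)=1+2=3, 1+change(2)=1+2=3) = 3
change(16) = min(1+change(15)=1+3=4, 1+change(13)=1+1=2, 1+change(12)=1+2=3, 1+change(8)=1+1=2, 1+change(3)=1+1=2) = 2
change(17) = min(1+change(16)=1+2=3, 1+change(14)=1+2=3, 1+change(13)=1+1=2, 1+change(9)=1+2=3, 1+change(4)=1+1=2) = 2
change(18) = min(1+change(17)=1+2=3, 1+change(15)=1+3=4, 1+change(14)=1+2=3, 1+change(10)=1+3=4, 1+change(5)=1+2=3) = 3
change(19) = min(1+change(18)=1+3=4, 1+change(16)=1+2=3, 1+change(15)=1+3=4, 1+change(11)=1+2=3, 1+change(6)=1+2=3) = 3
change(20) = min(1+change(19)=1+3=4, 1+change(17)=1+2=3, 1+change(16)=1+2=3, 1+change(12)=1+2=3, 1+change(7)=1+2=3) = 3
change(21) = min(1+change(20)=1+3=4, 1+change(18)=1+3=4, 1+change(17)=1+2=3, 1+change(13)=1+1=2, 1+change(8)=1+1=2) = 2
change(22) = min(1+change(21)=1+2=3, 1+change(19)=1+3=4, 1+change(18)=1+3=4, 1+change(14)=1+2=3, 1+change(9)=1+2=3) = 3

3


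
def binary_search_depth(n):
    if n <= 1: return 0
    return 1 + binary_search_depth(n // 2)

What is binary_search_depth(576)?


576 / 2 = 288
288 / 2 = 144
144 / 2 = 72
72 / 2 = 36
36 / 2 = 18
18 / 2 = 9
9 / 2 = 4
4 / 2 = 2
2 / 2 = 1
Reached 1 after 9 halvings

9


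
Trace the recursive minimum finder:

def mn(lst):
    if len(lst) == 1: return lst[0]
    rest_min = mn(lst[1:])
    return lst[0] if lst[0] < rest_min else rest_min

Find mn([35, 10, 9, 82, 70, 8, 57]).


mn([35, 10, 9, 82, 70, 8, 57]): compare 35 with mn([10, 9, 82, 70, 8, 57])
mn([10, 9, 82, 70, 8, 57]): compare 10 with mn([9, 82, 70, 8, 57])
mn([9, 82, 70, 8, 57]): compare 9 with mn([82, 70, 8, 57])
mn([82, 70, 8, 57]): compare 82 with mn([70, 8, 57])
mn([70, 8, 57]): compare 70 with mn([8, 57])
mn([8, 57]): compare 8 with mn([57])
mn([57]) = 57  (base case)
Compare 8 with 57 -> 8
Compare 70 with 8 -> 8
Compare 82 with 8 -> 8
Compare 9 with 8 -> 8
Compare 10 with 8 -> 8
Compare 35 with 8 -> 8

8


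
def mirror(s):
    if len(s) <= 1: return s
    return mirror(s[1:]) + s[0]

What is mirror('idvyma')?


mirror('idvyma') = mirror('dvyma') + 'i'
mirror('dvyma') = mirror('vyma') + 'd'
mirror('vyma') = mirror('yma') + 'v'
mirror('yma') = mirror('ma') + 'y'
mirror('ma') = mirror('a') + 'm'
mirror('a') = 'a'  (base case)
Concatenating: 'a' + 'm' + 'y' + 'v' + 'd' + 'i' = 'amyvdi'

amyvdi


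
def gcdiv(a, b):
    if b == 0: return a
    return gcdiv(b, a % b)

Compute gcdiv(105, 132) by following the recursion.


gcdiv(105, 132) = gcdiv(132, 105)
gcdiv(132, 105) = gcdiv(105, 27)
gcdiv(105, 27) = gcdiv(27, 24)
gcdiv(27, 24) = gcdiv(24, 3)
gcdiv(24, 3) = gcdiv(3, 0)
gcdiv(3, 0) = 3  (base case)

3


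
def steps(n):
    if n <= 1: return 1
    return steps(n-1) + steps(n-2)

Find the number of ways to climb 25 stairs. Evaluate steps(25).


Building up from base cases:
steps(0) = 1
steps(1) = 1
steps(2) = steps(1) + steps(0) = 1 + 1 = 2
steps(3) = steps(2) + steps(1) = 2 + 1 = 3
steps(4) = steps(3) + steps(2) = 3 + 2 = 5
steps(5) = steps(4) + steps(3) = 5 + 3 = 8
steps(6) = steps(5) + steps(4) = 8 + 5 = 13
steps(7) = steps(6) + steps(5) = 13 + 8 = 21
steps(8) = steps(7) + steps(6) = 21 + 13 = 34
steps(9) = steps(8) + steps(7) = 34 + 21 = 55
steps(10) = steps(9) + steps(8) = 55 + 34 = 89
steps(11) = steps(10) + steps(9) = 89 + 55 = 144
steps(12) = steps(11) + steps(10) = 144 + 89 = 233
steps(13) = steps(12) + steps(11) = 233 + 144 = 377
steps(14) = steps(13) + steps(12) = 377 + 233 = 610
steps(15) = steps(14) + steps(13) = 610 + 377 = 987
steps(16) = steps(15) + steps(14) = 987 + 610 = 1597
steps(17) = steps(16) + steps(15) = 1597 + 987 = 2584
steps(18) = steps(17) + steps(16) = 2584 + 1597 = 4181
steps(19) = steps(18) + steps(17) = 4181 + 2584 = 6765
steps(20) = steps(19) + steps(18) = 6765 + 4181 = 10946
steps(21) = steps(20) + steps(19) = 10946 + 6765 = 17711
steps(22) = steps(21) + steps(20) = 17711 + 10946 = 28657
steps(23) = steps(22) + steps(21) = 28657 + 17711 = 46368
steps(24) = steps(23) + steps(22) = 46368 + 28657 = 75025
steps(25) = steps(24) + steps(23) = 75025 + 46368 = 121393

121393


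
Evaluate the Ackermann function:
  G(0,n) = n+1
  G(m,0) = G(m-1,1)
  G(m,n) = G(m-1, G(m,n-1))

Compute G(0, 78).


G(0, 78) = 79
Result: G(0, 78) = 79

79


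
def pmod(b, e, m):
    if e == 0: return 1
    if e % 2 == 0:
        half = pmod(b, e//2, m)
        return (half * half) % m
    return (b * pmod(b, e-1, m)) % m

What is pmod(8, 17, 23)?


pmod(8, 17, 23): e is odd, compute pmod(8, 16, 23)
  pmod(8, 16, 23): e is even, compute pmod(8, 8, 23)
    pmod(8, 8, 23): e is even, compute pmod(8, 4, 23)
      pmod(8, 4, 23): e is even, compute pmod(8, 2, 23)
        pmod(8, 2, 23): e is even, compute pmod(8, 1, 23)
          pmod(8, 1, 23): e is odd, compute pmod(8, 0, 23)
          pmod(8, 0, 23) = 1
          (8 * 1) % 23 = 8
        half=8, (8*8) % 23 = 18
      half=18, (18*18) % 23 = 2
    half=2, (2*2) % 23 = 4
  half=4, (4*4) % 23 = 16
(8 * 16) % 23 = 13

13


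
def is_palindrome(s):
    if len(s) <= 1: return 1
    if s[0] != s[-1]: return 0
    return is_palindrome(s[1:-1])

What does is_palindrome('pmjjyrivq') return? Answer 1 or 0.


is_palindrome('pmjjyrivq'): s[0]='p' != s[-1]='q' -> return 0
Result: 0 (not a palindrome)

0


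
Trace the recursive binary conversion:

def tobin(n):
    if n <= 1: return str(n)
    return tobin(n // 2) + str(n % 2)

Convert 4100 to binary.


tobin(4100) = tobin(2050) + '0'
tobin(2050) = tobin(1025) + '0'
tobin(1025) = tobin(512) + '1'
tobin(512) = tobin(256) + '0'
tobin(256) = tobin(128) + '0'
tobin(128) = tobin(64) + '0'
tobin(64) = tobin(32) + '0'
tobin(32) = tobin(16) + '0'
tobin(16) = tobin(8) + '0'
tobin(8) = tobin(4) + '0'
tobin(4) = tobin(2) + '0'
tobin(2) = tobin(1) + '0'
tobin(1) = '1'  (base case)
Concatenating: '1' + '0' + '0' + '0' + '0' + '0' + '0' + '0' + '0' + '0' + '1' + '0' + '0' = '1000000000100'

1000000000100


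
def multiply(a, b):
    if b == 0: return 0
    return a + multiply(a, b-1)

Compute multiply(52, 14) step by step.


multiply(52, 14) = 52 + multiply(52, 13)
multiply(52, 13) = 52 + multiply(52, 12)
multiply(52, 12) = 52 + multiply(52, 11)
multiply(52, 11) = 52 + multiply(52, 10)
multiply(52, 10) = 52 + multiply(52, 9)
multiply(52, 9) = 52 + multiply(52, 8)
multiply(52, 8) = 52 + multiply(52, 7)
multiply(52, 7) = 52 + multiply(52, 6)
multiply(52, 6) = 52 + multiply(52, 5)
multiply(52, 5) = 52 + multiply(52, 4)
multiply(52, 4) = 52 + multiply(52, 3)
multiply(52, 3) = 52 + multiply(52, 2)
multiply(52, 2) = 52 + multiply(52, 1)
multiply(52, 1) = 52 + multiply(52, 0)
multiply(52, 0) = 0  (base case)
Total: 52 + 52 + 52 + 52 + 52 + 52 + 52 + 52 + 52 + 52 + 52 + 52 + 52 + 52 + 0 = 728

728


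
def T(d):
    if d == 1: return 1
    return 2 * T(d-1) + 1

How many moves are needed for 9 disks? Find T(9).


T(9) = 2 * T(8) + 1
T(8) = 2 * T(7) + 1
T(7) = 2 * T(6) + 1
T(6) = 2 * T(5) + 1
T(5) = 2 * T(4) + 1
T(4) = 2 * T(3) + 1
T(3) = 2 * T(2) + 1
T(2) = 2 * T(1) + 1
T(1) = 1  (base case)
T(2) = 2 * 1 + 1 = 3
T(3) = 2 * 3 + 1 = 7
T(4) = 2 * 7 + 1 = 15
T(5) = 2 * 15 + 1 = 31
T(6) = 2 * 31 + 1 = 63
T(7) = 2 * 63 + 1 = 127
T(8) = 2 * 127 + 1 = 255
T(9) = 2 * 255 + 1 = 511

511


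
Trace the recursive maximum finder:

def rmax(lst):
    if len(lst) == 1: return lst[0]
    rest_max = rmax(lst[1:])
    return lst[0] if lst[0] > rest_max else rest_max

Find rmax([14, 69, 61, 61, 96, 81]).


rmax([14, 69, 61, 61, 96, 81]): compare 14 with rmax([69, 61, 61, 96, 81])
rmax([69, 61, 61, 96, 81]): compare 69 with rmax([61, 61, 96, 81])
rmax([61, 61, 96, 81]): compare 61 with rmax([61, 96, 81])
rmax([61, 96, 81]): compare 61 with rmax([96, 81])
rmax([96, 81]): compare 96 with rmax([81])
rmax([81]) = 81  (base case)
Compare 96 with 81 -> 96
Compare 61 with 96 -> 96
Compare 61 with 96 -> 96
Compare 69 with 96 -> 96
Compare 14 with 96 -> 96

96


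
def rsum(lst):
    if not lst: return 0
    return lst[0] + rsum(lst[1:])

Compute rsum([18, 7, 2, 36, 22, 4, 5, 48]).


rsum([18, 7, 2, 36, 22, 4, 5, 48]) = 18 + rsum([7, 2, 36, 22, 4, 5, 48])
rsum([7, 2, 36, 22, 4, 5, 48]) = 7 + rsum([2, 36, 22, 4, 5, 48])
rsum([2, 36, 22, 4, 5, 48]) = 2 + rsum([36, 22, 4, 5, 48])
rsum([36, 22, 4, 5, 48]) = 36 + rsum([22, 4, 5, 48])
rsum([22, 4, 5, 48]) = 22 + rsum([4, 5, 48])
rsum([4, 5, 48]) = 4 + rsum([5, 48])
rsum([5, 48]) = 5 + rsum([48])
rsum([48]) = 48 + rsum([])
rsum([]) = 0  (base case)
Total: 18 + 7 + 2 + 36 + 22 + 4 + 5 + 48 + 0 = 142

142


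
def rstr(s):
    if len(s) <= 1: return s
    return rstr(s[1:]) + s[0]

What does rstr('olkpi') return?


rstr('olkpi') = rstr('lkpi') + 'o'
rstr('lkpi') = rstr('kpi') + 'l'
rstr('kpi') = rstr('pi') + 'k'
rstr('pi') = rstr('i') + 'p'
rstr('i') = 'i'  (base case)
Concatenating: 'i' + 'p' + 'k' + 'l' + 'o' = 'ipklo'

ipklo


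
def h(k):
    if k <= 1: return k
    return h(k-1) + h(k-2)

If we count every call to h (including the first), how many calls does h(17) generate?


Let C(n) = total calls for h(n)
C(0) = 1, C(1) = 1
C(2) = 1 + C(1) + C(0) = 1 + 1 + 1 = 3
C(3) = 1 + C(2) + C(1) = 1 + 3 + 1 = 5
C(4) = 1 + C(3) + C(2) = 1 + 5 + 3 = 9
C(5) = 1 + C(4) + C(3) = 1 + 9 + 5 = 15
C(6) = 1 + C(5) + C(4) = 1 + 15 + 9 = 25
C(7) = 1 + C(6) + C(5) = 1 + 25 + 15 = 41
C(8) = 1 + C(7) + C(6) = 1 + 41 + 25 = 67
C(9) = 1 + C(8) + C(7) = 1 + 67 + 41 = 109
C(10) = 1 + C(9) + C(8) = 1 + 109 + 67 = 177
C(11) = 1 + C(10) + C(9) = 1 + 177 + 109 = 287
C(12) = 1 + C(11) + C(10) = 1 + 287 + 177 = 465
C(13) = 1 + C(12) + C(11) = 1 + 465 + 287 = 753
C(14) = 1 + C(13) + C(12) = 1 + 753 + 465 = 1219
C(15) = 1 + C(14) + C(13) = 1 + 1219 + 753 = 1973
C(16) = 1 + C(15) + C(14) = 1 + 1973 + 1219 = 3193
C(17) = 1 + C(16) + C(15) = 1 + 3193 + 1973 = 5167

5167


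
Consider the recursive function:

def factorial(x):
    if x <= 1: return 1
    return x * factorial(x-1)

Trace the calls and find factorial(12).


factorial(12)
= 12 * factorial(11)
= 12 * 11 * factorial(10)
= 12 * 11 * 10 * factorial(9)
= 12 * 11 * 10 * 9 * factorial(8)
= 12 * 11 * 10 * 9 * 8 * factorial(7)
= 12 * 11 * 10 * 9 * 8 * 7 * factorial(6)
= 12 * 11 * 10 * 9 * 8 * 7 * 6 * factorial(5)
= 12 * 11 * 10 * 9 * 8 * 7 * 6 * 5 * factorial(4)
= 12 * 11 * 10 * 9 * 8 * 7 * 6 * 5 * 4 * factorial(3)
= 12 * 11 * 10 * 9 * 8 * 7 * 6 * 5 * 4 * 3 * factorial(2)
= 12 * 11 * 10 * 9 * 8 * 7 * 6 * 5 * 4 * 3 * 2 * factorial(1)
= 12 * 11 * 10 * 9 * 8 * 7 * 6 * 5 * 4 * 3 * 2 * 1
= 479001600

479001600


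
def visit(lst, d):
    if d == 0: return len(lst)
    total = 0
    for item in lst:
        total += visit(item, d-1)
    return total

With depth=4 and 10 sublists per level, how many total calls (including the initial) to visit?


At depth 0 (root): 1 call
At depth 1: each of 1 parents calls visit on 10 children = 10 calls
At depth 2: each of 10 parents calls visit on 10 children = 100 calls
At depth 3: each of 100 parents calls visit on 10 children = 1000 calls
At depth 4: each of 1000 parents calls visit on 10 children = 10000 calls
Total: 1 + 10 + 100 + 1000 + 10000 = 11111

11111


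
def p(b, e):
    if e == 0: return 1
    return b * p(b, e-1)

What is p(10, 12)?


p(10, 12)
= 10 * p(10, 11)
= 10 * 10 * p(10, 10)
= 10 * 10 * 10 * p(10, 9)
= 10 * 10 * 10 * 10 * p(10, 8)
= 10 * 10 * 10 * 10 * 10 * p(10, 7)
= 10 * 10 * 10 * 10 * 10 * 10 * p(10, 6)
= 10 * 10 * 10 * 10 * 10 * 10 * 10 * p(10, 5)
= 10 * 10 * 10 * 10 * 10 * 10 * 10 * 10 * p(10, 4)
= 10 * 10 * 10 * 10 * 10 * 10 * 10 * 10 * 10 * p(10, 3)
= 10 * 10 * 10 * 10 * 10 * 10 * 10 * 10 * 10 * 10 * p(10, 2)
= 10 * 10 * 10 * 10 * 10 * 10 * 10 * 10 * 10 * 10 * 10 * p(10, 1)
= 10 * 10 * 10 * 10 * 10 * 10 * 10 * 10 * 10 * 10 * 10 * 10 * p(10, 0)
= 10 * 10 * 10 * 10 * 10 * 10 * 10 * 10 * 10 * 10 * 10 * 10 * 1
= 1000000000000

1000000000000


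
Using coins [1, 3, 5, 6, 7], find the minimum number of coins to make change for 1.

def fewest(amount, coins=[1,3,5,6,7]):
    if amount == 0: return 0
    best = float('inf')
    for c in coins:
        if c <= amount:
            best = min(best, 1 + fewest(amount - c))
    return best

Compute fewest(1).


Building up with DP:
fewest(0) = 0
fewest(1) = min(1+fewest(0)=1+0=1) = 1

1


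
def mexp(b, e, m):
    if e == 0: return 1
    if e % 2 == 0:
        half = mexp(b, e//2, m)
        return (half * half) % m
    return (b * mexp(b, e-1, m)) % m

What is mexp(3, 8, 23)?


mexp(3, 8, 23): e is even, compute mexp(3, 4, 23)
  mexp(3, 4, 23): e is even, compute mexp(3, 2, 23)
    mexp(3, 2, 23): e is even, compute mexp(3, 1, 23)
      mexp(3, 1, 23): e is odd, compute mexp(3, 0, 23)
        mexp(3, 0, 23) = 1
      (3 * 1) % 23 = 3
    half=3, (3*3) % 23 = 9
  half=9, (9*9) % 23 = 12
half=12, (12*12) % 23 = 6

6


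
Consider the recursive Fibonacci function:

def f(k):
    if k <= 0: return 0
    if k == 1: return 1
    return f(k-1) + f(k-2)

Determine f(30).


Computing f(30) bottom-up:
f(0) = 0
f(1) = 1
f(2) = f(1) + f(0) = 1 + 0 = 1
f(3) = f(2) + f(1) = 1 + 1 = 2
f(4) = f(3) + f(2) = 2 + 1 = 3
f(5) = f(4) + f(3) = 3 + 2 = 5
f(6) = f(5) + f(4) = 5 + 3 = 8
f(7) = f(6) + f(5) = 8 + 5 = 13
f(8) = f(7) + f(6) = 13 + 8 = 21
f(9) = f(8) + f(7) = 21 + 13 = 34
f(10) = f(9) + f(8) = 34 + 21 = 55
f(11) = f(10) + f(9) = 55 + 34 = 89
f(12) = f(11) + f(10) = 89 + 55 = 144
f(13) = f(12) + f(11) = 144 + 89 = 233
f(14) = f(13) + f(12) = 233 + 144 = 377
f(15) = f(14) + f(13) = 377 + 233 = 610
f(16) = f(15) + f(14) = 610 + 377 = 987
f(17) = f(16) + f(15) = 987 + 610 = 1597
f(18) = f(17) + f(16) = 1597 + 987 = 2584
f(19) = f(18) + f(17) = 2584 + 1597 = 4181
f(20) = f(19) + f(18) = 4181 + 2584 = 6765
f(21) = f(20) + f(19) = 6765 + 4181 = 10946
f(22) = f(21) + f(20) = 10946 + 6765 = 17711
f(23) = f(22) + f(21) = 17711 + 10946 = 28657
f(24) = f(23) + f(22) = 28657 + 17711 = 46368
f(25) = f(24) + f(23) = 46368 + 28657 = 75025
f(26) = f(25) + f(24) = 75025 + 46368 = 121393
f(27) = f(26) + f(25) = 121393 + 75025 = 196418
f(28) = f(27) + f(26) = 196418 + 121393 = 317811
f(29) = f(28) + f(27) = 317811 + 196418 = 514229
f(30) = f(29) + f(28) = 514229 + 317811 = 832040

832040


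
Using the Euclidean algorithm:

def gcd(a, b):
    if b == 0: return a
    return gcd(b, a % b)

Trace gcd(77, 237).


gcd(77, 237) = gcd(237, 77)
gcd(237, 77) = gcd(77, 6)
gcd(77, 6) = gcd(6, 5)
gcd(6, 5) = gcd(5, 1)
gcd(5, 1) = gcd(1, 0)
gcd(1, 0) = 1  (base case)

1


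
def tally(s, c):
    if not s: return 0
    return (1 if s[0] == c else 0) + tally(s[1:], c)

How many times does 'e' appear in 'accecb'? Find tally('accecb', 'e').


s[0]='a' != 'e' -> 0
s[0]='c' != 'e' -> 0
s[0]='c' != 'e' -> 0
s[0]='e' == 'e' -> 1
s[0]='c' != 'e' -> 0
s[0]='b' != 'e' -> 0
Sum: 0 + 0 + 0 + 1 + 0 + 0 = 1

1


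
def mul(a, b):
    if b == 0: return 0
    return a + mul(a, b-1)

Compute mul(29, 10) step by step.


mul(29, 10) = 29 + mul(29, 9)
mul(29, 9) = 29 + mul(29, 8)
mul(29, 8) = 29 + mul(29, 7)
mul(29, 7) = 29 + mul(29, 6)
mul(29, 6) = 29 + mul(29, 5)
mul(29, 5) = 29 + mul(29, 4)
mul(29, 4) = 29 + mul(29, 3)
mul(29, 3) = 29 + mul(29, 2)
mul(29, 2) = 29 + mul(29, 1)
mul(29, 1) = 29 + mul(29, 0)
mul(29, 0) = 0  (base case)
Total: 29 + 29 + 29 + 29 + 29 + 29 + 29 + 29 + 29 + 29 + 0 = 290

290


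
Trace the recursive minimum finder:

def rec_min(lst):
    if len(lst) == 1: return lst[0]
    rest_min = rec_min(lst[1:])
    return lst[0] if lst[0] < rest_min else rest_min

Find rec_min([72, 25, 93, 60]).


rec_min([72, 25, 93, 60]): compare 72 with rec_min([25, 93, 60])
rec_min([25, 93, 60]): compare 25 with rec_min([93, 60])
rec_min([93, 60]): compare 93 with rec_min([60])
rec_min([60]) = 60  (base case)
Compare 93 with 60 -> 60
Compare 25 with 60 -> 25
Compare 72 with 25 -> 25

25


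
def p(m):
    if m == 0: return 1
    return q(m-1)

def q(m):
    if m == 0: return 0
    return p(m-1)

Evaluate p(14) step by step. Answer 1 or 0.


p(14) = q(13)
q(13) = p(12)
p(12) = q(11)
q(11) = p(10)
p(10) = q(9)
q(9) = p(8)
p(8) = q(7)
q(7) = p(6)
p(6) = q(5)
q(5) = p(4)
p(4) = q(3)
q(3) = p(2)
p(2) = q(1)
q(1) = p(0)
p(0) = 1  (base case)
Result: 1

1


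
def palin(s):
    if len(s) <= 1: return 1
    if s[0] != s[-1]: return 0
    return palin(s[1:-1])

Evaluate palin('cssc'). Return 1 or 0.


palin('cssc'): s[0]='c' == s[-1]='c' -> check palin('ss')
palin('ss'): s[0]='s' == s[-1]='s' -> check palin('')
palin(''): len <= 1 -> return 1  (base case)
Result: 1 (palindrome)

1


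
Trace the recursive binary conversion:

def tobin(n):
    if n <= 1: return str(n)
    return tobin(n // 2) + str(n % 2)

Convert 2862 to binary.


tobin(2862) = tobin(1431) + '0'
tobin(1431) = tobin(715) + '1'
tobin(715) = tobin(357) + '1'
tobin(357) = tobin(178) + '1'
tobin(178) = tobin(89) + '0'
tobin(89) = tobin(44) + '1'
tobin(44) = tobin(22) + '0'
tobin(22) = tobin(11) + '0'
tobin(11) = tobin(5) + '1'
tobin(5) = tobin(2) + '1'
tobin(2) = tobin(1) + '0'
tobin(1) = '1'  (base case)
Concatenating: '1' + '0' + '1' + '1' + '0' + '0' + '1' + '0' + '1' + '1' + '1' + '0' = '101100101110'

101100101110


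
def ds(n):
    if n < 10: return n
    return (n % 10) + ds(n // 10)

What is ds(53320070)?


ds(53320070) = 0 + ds(5332007)
ds(5332007) = 7 + ds(533200)
ds(533200) = 0 + ds(53320)
ds(53320) = 0 + ds(5332)
ds(5332) = 2 + ds(533)
ds(533) = 3 + ds(53)
ds(53) = 3 + ds(5)
ds(5) = 5  (base case)
Total: 0 + 7 + 0 + 0 + 2 + 3 + 3 + 5 = 20

20


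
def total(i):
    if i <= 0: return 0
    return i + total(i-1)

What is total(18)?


total(18)
= 18 + 17 + 16 + 15 + 14 + 13 + 12 + 11 + 10 + 9 + 8 + 7 + 6 + 5 + 4 + 3 + 2 + 1 + total(0)
= 18 + 17 + 16 + 15 + 14 + 13 + 12 + 11 + 10 + 9 + 8 + 7 + 6 + 5 + 4 + 3 + 2 + 1 + 0
= 171

171


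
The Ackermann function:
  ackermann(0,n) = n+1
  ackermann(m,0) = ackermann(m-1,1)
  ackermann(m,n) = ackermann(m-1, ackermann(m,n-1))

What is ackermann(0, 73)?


ackermann(0, 73) = 74
Result: ackermann(0, 73) = 74

74


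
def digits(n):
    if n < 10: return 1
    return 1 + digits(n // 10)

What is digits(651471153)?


digits(651471153) = 1 + digits(65147115)
digits(65147115) = 1 + digits(6514711)
digits(6514711) = 1 + digits(651471)
digits(651471) = 1 + digits(65147)
digits(65147) = 1 + digits(6514)
digits(6514) = 1 + digits(651)
digits(651) = 1 + digits(65)
digits(65) = 1 + digits(6)
digits(6) = 1  (base case: 6 < 10)
Unwinding: 1 + 1 + 1 + 1 + 1 + 1 + 1 + 1 + 1 = 9

9


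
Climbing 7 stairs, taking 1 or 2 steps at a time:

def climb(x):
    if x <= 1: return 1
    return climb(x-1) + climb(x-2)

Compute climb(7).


Building up from base cases:
climb(0) = 1
climb(1) = 1
climb(2) = climb(1) + climb(0) = 1 + 1 = 2
climb(3) = climb(2) + climb(1) = 2 + 1 = 3
climb(4) = climb(3) + climb(2) = 3 + 2 = 5
climb(5) = climb(4) + climb(3) = 5 + 3 = 8
climb(6) = climb(5) + climb(4) = 8 + 5 = 13
climb(7) = climb(6) + climb(5) = 13 + 8 = 21

21


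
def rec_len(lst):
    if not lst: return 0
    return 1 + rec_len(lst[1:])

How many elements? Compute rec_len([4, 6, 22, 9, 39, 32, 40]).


rec_len([4, 6, 22, 9, 39, 32, 40]) = 1 + rec_len([6, 22, 9, 39, 32, 40])
rec_len([6, 22, 9, 39, 32, 40]) = 1 + rec_len([22, 9, 39, 32, 40])
rec_len([22, 9, 39, 32, 40]) = 1 + rec_len([9, 39, 32, 40])
rec_len([9, 39, 32, 40]) = 1 + rec_len([39, 32, 40])
rec_len([39, 32, 40]) = 1 + rec_len([32, 40])
rec_len([32, 40]) = 1 + rec_len([40])
rec_len([40]) = 1 + rec_len([])
rec_len([]) = 0  (base case)
Unwinding: 1 + 1 + 1 + 1 + 1 + 1 + 1 + 0 = 7

7


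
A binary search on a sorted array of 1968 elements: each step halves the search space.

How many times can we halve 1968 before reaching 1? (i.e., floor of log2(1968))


1968 / 2 = 984
984 / 2 = 492
492 / 2 = 246
246 / 2 = 123
123 / 2 = 61
61 / 2 = 30
30 / 2 = 15
15 / 2 = 7
7 / 2 = 3
3 / 2 = 1
Reached 1 after 10 halvings

10


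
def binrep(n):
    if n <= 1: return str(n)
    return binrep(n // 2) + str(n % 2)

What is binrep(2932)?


binrep(2932) = binrep(1466) + '0'
binrep(1466) = binrep(733) + '0'
binrep(733) = binrep(366) + '1'
binrep(366) = binrep(183) + '0'
binrep(183) = binrep(91) + '1'
binrep(91) = binrep(45) + '1'
binrep(45) = binrep(22) + '1'
binrep(22) = binrep(11) + '0'
binrep(11) = binrep(5) + '1'
binrep(5) = binrep(2) + '1'
binrep(2) = binrep(1) + '0'
binrep(1) = '1'  (base case)
Concatenating: '1' + '0' + '1' + '1' + '0' + '1' + '1' + '1' + '0' + '1' + '0' + '0' = '101101110100'

101101110100


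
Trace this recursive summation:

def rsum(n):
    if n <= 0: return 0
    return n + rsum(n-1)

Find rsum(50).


rsum(50)
= 50 + 49 + 48 + 47 + 46 + 45 + 44 + 43 + 42 + 41 + 40 + 39 + 38 + 37 + 36 + 35 + 34 + 33 + 32 + 31 + 30 + 29 + 28 + 27 + 26 + 25 + 24 + 23 + 22 + 21 + 20 + 19 + 18 + 17 + 16 + 15 + 14 + 13 + 12 + 11 + 10 + 9 + 8 + 7 + 6 + 5 + 4 + 3 + 2 + 1 + rsum(0)
= 50 + 49 + 48 + 47 + 46 + 45 + 44 + 43 + 42 + 41 + 40 + 39 + 38 + 37 + 36 + 35 + 34 + 33 + 32 + 31 + 30 + 29 + 28 + 27 + 26 + 25 + 24 + 23 + 22 + 21 + 20 + 19 + 18 + 17 + 16 + 15 + 14 + 13 + 12 + 11 + 10 + 9 + 8 + 7 + 6 + 5 + 4 + 3 + 2 + 1 + 0
= 1275

1275


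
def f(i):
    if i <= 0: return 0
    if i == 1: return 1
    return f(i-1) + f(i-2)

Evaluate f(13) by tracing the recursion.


Computing f(13) bottom-up:
f(0) = 0
f(1) = 1
f(2) = f(1) + f(0) = 1 + 0 = 1
f(3) = f(2) + f(1) = 1 + 1 = 2
f(4) = f(3) + f(2) = 2 + 1 = 3
f(5) = f(4) + f(3) = 3 + 2 = 5
f(6) = f(5) + f(4) = 5 + 3 = 8
f(7) = f(6) + f(5) = 8 + 5 = 13
f(8) = f(7) + f(6) = 13 + 8 = 21
f(9) = f(8) + f(7) = 21 + 13 = 34
f(10) = f(9) + f(8) = 34 + 21 = 55
f(11) = f(10) + f(9) = 55 + 34 = 89
f(12) = f(11) + f(10) = 89 + 55 = 144
f(13) = f(12) + f(11) = 144 + 89 = 233

233


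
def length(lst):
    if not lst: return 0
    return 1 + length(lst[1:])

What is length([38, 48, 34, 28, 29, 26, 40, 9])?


length([38, 48, 34, 28, 29, 26, 40, 9]) = 1 + length([48, 34, 28, 29, 26, 40, 9])
length([48, 34, 28, 29, 26, 40, 9]) = 1 + length([34, 28, 29, 26, 40, 9])
length([34, 28, 29, 26, 40, 9]) = 1 + length([28, 29, 26, 40, 9])
length([28, 29, 26, 40, 9]) = 1 + length([29, 26, 40, 9])
length([29, 26, 40, 9]) = 1 + length([26, 40, 9])
length([26, 40, 9]) = 1 + length([40, 9])
length([40, 9]) = 1 + length([9])
length([9]) = 1 + length([])
length([]) = 0  (base case)
Unwinding: 1 + 1 + 1 + 1 + 1 + 1 + 1 + 1 + 0 = 8

8


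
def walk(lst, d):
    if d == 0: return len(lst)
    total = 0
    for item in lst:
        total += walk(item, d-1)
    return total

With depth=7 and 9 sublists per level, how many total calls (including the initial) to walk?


At depth 0 (root): 1 call
At depth 1: each of 1 parents calls walk on 9 children = 9 calls
At depth 2: each of 9 parents calls walk on 9 children = 81 calls
At depth 3: each of 81 parents calls walk on 9 children = 729 calls
At depth 4: each of 729 parents calls walk on 9 children = 6561 calls
At depth 5: each of 6561 parents calls walk on 9 children = 59049 calls
At depth 6: each of 59049 parents calls walk on 9 children = 531441 calls
At depth 7: each of 531441 parents calls walk on 9 children = 4782969 calls
Total: 1 + 9 + 81 + 729 + 6561 + 59049 + 531441 + 4782969 = 5380840

5380840


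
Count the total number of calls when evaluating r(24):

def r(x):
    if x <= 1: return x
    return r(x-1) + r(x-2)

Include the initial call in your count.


Let C(n) = total calls for r(n)
C(0) = 1, C(1) = 1
C(2) = 1 + C(1) + C(0) = 1 + 1 + 1 = 3
C(3) = 1 + C(2) + C(1) = 1 + 3 + 1 = 5
C(4) = 1 + C(3) + C(2) = 1 + 5 + 3 = 9
C(5) = 1 + C(4) + C(3) = 1 + 9 + 5 = 15
C(6) = 1 + C(5) + C(4) = 1 + 15 + 9 = 25
C(7) = 1 + C(6) + C(5) = 1 + 25 + 15 = 41
C(8) = 1 + C(7) + C(6) = 1 + 41 + 25 = 67
C(9) = 1 + C(8) + C(7) = 1 + 67 + 41 = 109
C(10) = 1 + C(9) + C(8) = 1 + 109 + 67 = 177
C(11) = 1 + C(10) + C(9) = 1 + 177 + 109 = 287
C(12) = 1 + C(11) + C(10) = 1 + 287 + 177 = 465
C(13) = 1 + C(12) + C(11) = 1 + 465 + 287 = 753
C(14) = 1 + C(13) + C(12) = 1 + 753 + 465 = 1219
C(15) = 1 + C(14) + C(13) = 1 + 1219 + 753 = 1973
C(16) = 1 + C(15) + C(14) = 1 + 1973 + 1219 = 3193
C(17) = 1 + C(16) + C(15) = 1 + 3193 + 1973 = 5167
C(18) = 1 + C(17) + C(16) = 1 + 5167 + 3193 = 8361
C(19) = 1 + C(18) + C(17) = 1 + 8361 + 5167 = 13529
C(20) = 1 + C(19) + C(18) = 1 + 13529 + 8361 = 21891
C(21) = 1 + C(20) + C(19) = 1 + 21891 + 13529 = 35421
C(22) = 1 + C(21) + C(20) = 1 + 35421 + 21891 = 57313
C(23) = 1 + C(22) + C(21) = 1 + 57313 + 35421 = 92735
C(24) = 1 + C(23) + C(22) = 1 + 92735 + 57313 = 150049

150049


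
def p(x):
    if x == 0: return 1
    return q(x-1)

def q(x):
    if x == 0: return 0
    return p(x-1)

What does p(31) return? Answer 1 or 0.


p(31) = q(30)
q(30) = p(29)
p(29) = q(28)
q(28) = p(27)
p(27) = q(26)
q(26) = p(25)
p(25) = q(24)
q(24) = p(23)
p(23) = q(22)
q(22) = p(21)
p(21) = q(20)
q(20) = p(19)
p(19) = q(18)
q(18) = p(17)
p(17) = q(16)
q(16) = p(15)
p(15) = q(14)
q(14) = p(13)
p(13) = q(12)
q(12) = p(11)
p(11) = q(10)
q(10) = p(9)
p(9) = q(8)
q(8) = p(7)
p(7) = q(6)
q(6) = p(5)
p(5) = q(4)
q(4) = p(3)
p(3) = q(2)
q(2) = p(1)
p(1) = q(0)
q(0) = 0  (base case)
Result: 0

0


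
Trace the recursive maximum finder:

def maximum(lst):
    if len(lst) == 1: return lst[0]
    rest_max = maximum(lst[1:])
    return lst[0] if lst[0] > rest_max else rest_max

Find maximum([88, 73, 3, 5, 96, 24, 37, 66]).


maximum([88, 73, 3, 5, 96, 24, 37, 66]): compare 88 with maximum([73, 3, 5, 96, 24, 37, 66])
maximum([73, 3, 5, 96, 24, 37, 66]): compare 73 with maximum([3, 5, 96, 24, 37, 66])
maximum([3, 5, 96, 24, 37, 66]): compare 3 with maximum([5, 96, 24, 37, 66])
maximum([5, 96, 24, 37, 66]): compare 5 with maximum([96, 24, 37, 66])
maximum([96, 24, 37, 66]): compare 96 with maximum([24, 37, 66])
maximum([24, 37, 66]): compare 24 with maximum([37, 66])
maximum([37, 66]): compare 37 with maximum([66])
maximum([66]) = 66  (base case)
Compare 37 with 66 -> 66
Compare 24 with 66 -> 66
Compare 96 with 66 -> 96
Compare 5 with 96 -> 96
Compare 3 with 96 -> 96
Compare 73 with 96 -> 96
Compare 88 with 96 -> 96

96


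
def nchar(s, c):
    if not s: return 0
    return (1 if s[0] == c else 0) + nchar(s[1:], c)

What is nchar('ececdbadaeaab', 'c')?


s[0]='e' != 'c' -> 0
s[0]='c' == 'c' -> 1
s[0]='e' != 'c' -> 0
s[0]='c' == 'c' -> 1
s[0]='d' != 'c' -> 0
s[0]='b' != 'c' -> 0
s[0]='a' != 'c' -> 0
s[0]='d' != 'c' -> 0
s[0]='a' != 'c' -> 0
s[0]='e' != 'c' -> 0
s[0]='a' != 'c' -> 0
s[0]='a' != 'c' -> 0
s[0]='b' != 'c' -> 0
Sum: 0 + 1 + 0 + 1 + 0 + 0 + 0 + 0 + 0 + 0 + 0 + 0 + 0 = 2

2


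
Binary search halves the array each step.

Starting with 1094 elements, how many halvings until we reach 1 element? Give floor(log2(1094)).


1094 / 2 = 547
547 / 2 = 273
273 / 2 = 136
136 / 2 = 68
68 / 2 = 34
34 / 2 = 17
17 / 2 = 8
8 / 2 = 4
4 / 2 = 2
2 / 2 = 1
Reached 1 after 10 halvings

10


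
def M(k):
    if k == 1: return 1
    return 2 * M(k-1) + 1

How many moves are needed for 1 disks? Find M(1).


M(1) = 1  (base case)

1


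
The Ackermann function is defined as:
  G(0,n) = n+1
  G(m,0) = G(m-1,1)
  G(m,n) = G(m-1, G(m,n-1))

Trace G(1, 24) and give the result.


G(1, 24) = G(0, G(1, 23))
  G(1, 23) = G(0, G(1, 22))
    G(1, 22) = G(0, G(1, 21))
      G(1, 21) = G(0, G(1, 20))
        G(1, 20) = G(0, G(1, 19))
          G(1, 19) = G(0, G(1, 18))
          G(1, 18) = G(0, G(1, 17))
          G(1, 17) = G(0, G(1, 16))
          G(1, 16) = G(0, G(1, 15))
          G(1, 15) = G(0, G(1, 14))
          G(1, 14) = G(0, G(1, 13))
          G(1, 13) = G(0, G(1, 12))
          G(1, 12) = G(0, G(1, 11))
          G(1, 11) = G(0, G(1, 10))
          G(1, 10) = G(0, G(1, 9))
          G(1, 9) = G(0, G(1, 8))
          G(1, 8) = G(0, G(1, 7))
          G(1, 7) = G(0, G(1, 6))
          G(1, 6) = G(0, G(1, 5))
          G(1, 5) = G(0, G(1, 4))
          G(1, 4) = G(0, G(1, 3))
          G(1, 3) = G(0, G(1, 2))
          G(1, 2) = G(0, G(1, 1))
          G(1, 1) = G(0, G(1, 0))
          G(1, 0) = G(0, 1)
... (trace truncated)
Result: G(1, 24) = 26

26


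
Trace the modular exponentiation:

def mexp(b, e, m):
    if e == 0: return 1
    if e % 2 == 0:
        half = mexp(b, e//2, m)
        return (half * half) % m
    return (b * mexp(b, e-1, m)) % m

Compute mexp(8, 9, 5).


mexp(8, 9, 5): e is odd, compute mexp(8, 8, 5)
  mexp(8, 8, 5): e is even, compute mexp(8, 4, 5)
    mexp(8, 4, 5): e is even, compute mexp(8, 2, 5)
      mexp(8, 2, 5): e is even, compute mexp(8, 1, 5)
        mexp(8, 1, 5): e is odd, compute mexp(8, 0, 5)
          mexp(8, 0, 5) = 1
        (8 * 1) % 5 = 3
      half=3, (3*3) % 5 = 4
    half=4, (4*4) % 5 = 1
  half=1, (1*1) % 5 = 1
(8 * 1) % 5 = 3

3


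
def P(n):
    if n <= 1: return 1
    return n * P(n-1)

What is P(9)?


P(9)
= 9 * P(8)
= 9 * 8 * P(7)
= 9 * 8 * 7 * P(6)
= 9 * 8 * 7 * 6 * P(5)
= 9 * 8 * 7 * 6 * 5 * P(4)
= 9 * 8 * 7 * 6 * 5 * 4 * P(3)
= 9 * 8 * 7 * 6 * 5 * 4 * 3 * P(2)
= 9 * 8 * 7 * 6 * 5 * 4 * 3 * 2 * P(1)
= 9 * 8 * 7 * 6 * 5 * 4 * 3 * 2 * 1
= 362880

362880


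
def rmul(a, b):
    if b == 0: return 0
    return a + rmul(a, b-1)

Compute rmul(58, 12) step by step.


rmul(58, 12) = 58 + rmul(58, 11)
rmul(58, 11) = 58 + rmul(58, 10)
rmul(58, 10) = 58 + rmul(58, 9)
rmul(58, 9) = 58 + rmul(58, 8)
rmul(58, 8) = 58 + rmul(58, 7)
rmul(58, 7) = 58 + rmul(58, 6)
rmul(58, 6) = 58 + rmul(58, 5)
rmul(58, 5) = 58 + rmul(58, 4)
rmul(58, 4) = 58 + rmul(58, 3)
rmul(58, 3) = 58 + rmul(58, 2)
rmul(58, 2) = 58 + rmul(58, 1)
rmul(58, 1) = 58 + rmul(58, 0)
rmul(58, 0) = 0  (base case)
Total: 58 + 58 + 58 + 58 + 58 + 58 + 58 + 58 + 58 + 58 + 58 + 58 + 0 = 696

696


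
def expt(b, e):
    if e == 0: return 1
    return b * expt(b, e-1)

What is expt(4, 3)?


expt(4, 3)
= 4 * expt(4, 2)
= 4 * 4 * expt(4, 1)
= 4 * 4 * 4 * expt(4, 0)
= 4 * 4 * 4 * 1
= 64

64


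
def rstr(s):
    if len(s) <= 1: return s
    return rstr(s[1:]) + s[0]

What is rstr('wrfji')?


rstr('wrfji') = rstr('rfji') + 'w'
rstr('rfji') = rstr('fji') + 'r'
rstr('fji') = rstr('ji') + 'f'
rstr('ji') = rstr('i') + 'j'
rstr('i') = 'i'  (base case)
Concatenating: 'i' + 'j' + 'f' + 'r' + 'w' = 'ijfrw'

ijfrw


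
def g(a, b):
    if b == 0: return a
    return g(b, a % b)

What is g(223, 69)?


g(223, 69) = g(69, 16)
g(69, 16) = g(16, 5)
g(16, 5) = g(5, 1)
g(5, 1) = g(1, 0)
g(1, 0) = 1  (base case)

1


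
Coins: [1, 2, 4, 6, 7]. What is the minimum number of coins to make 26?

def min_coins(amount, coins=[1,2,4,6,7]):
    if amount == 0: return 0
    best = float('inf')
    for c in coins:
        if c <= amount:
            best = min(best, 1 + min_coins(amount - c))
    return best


Building up with DP:
min_coins(0) = 0
min_coins(1) = min(1+min_coins(0)=1+0=1) = 1
min_coins(2) = min(1+min_coins(1)=1+1=2, 1+min_coins(0)=1+0=1) = 1
min_coins(3) = min(1+min_coins(2)=1+1=2, 1+min_coins(1)=1+1=2) = 2
min_coins(4) = min(1+min_coins(3)=1+2=3, 1+min_coins(2)=1+1=2, 1+min_coins(0)=1+0=1) = 1
min_coins(5) = min(1+min_coins(4)=1+1=2, 1+min_coins(3)=1+2=3, 1+min_coins(1)=1+1=2) = 2
min_coins(6) = min(1+min_coins(5)=1+2=3, 1+min_coins(4)=1+1=2, 1+min_coins(2)=1+1=2, 1+min_coins(0)=1+0=1) = 1
min_coins(7) = min(1+min_coins(6)=1+1=2, 1+min_coins(5)=1+2=3, 1+min_coins(3)=1+2=3, 1+min_coins(1)=1+1=2, 1+min_coins(0)=1+0=1) = 1
min_coins(8) = min(1+min_coins(7)=1+1=2, 1+min_coins(6)=1+1=2, 1+min_coins(4)=1+1=2, 1+min_coins(2)=1+1=2, 1+min_coins(1)=1+1=2) = 2
min_coins(9) = min(1+min_coins(8)=1+2=3, 1+min_coins(7)=1+1=2, 1+min_coins(5)=1+2=3, 1+min_coins(3)=1+2=3, 1+min_coins(2)=1+1=2) = 2
min_coins(10) = min(1+min_coins(9)=1+2=3, 1+min_coins(8)=1+2=3, 1+min_coins(6)=1+1=2, 1+min_coins(4)=1+1=2, 1+min_coins(3)=1+2=3) = 2
min_coins(11) = min(1+min_coins(10)=1+2=3, 1+min_coins(9)=1+2=3, 1+min_coins(7)=1+1=2, 1+min_coins(5)=1+2=3, 1+min_coins(4)=1+1=2) = 2
min_coins(12) = min(1+min_coins(11)=1+2=3, 1+min_coins(10)=1+2=3, 1+min_coins(8)=1+2=3, 1+min_coins(6)=1+1=2, 1+min_coins(5)=1+2=3) = 2
min_coins(13) = min(1+min_coins(12)=1+2=3, 1+min_coins(11)=1+2=3, 1+min_coins(9)=1+2=3, 1+min_coins(7)=1+1=2, 1+min_coins(6)=1+1=2) = 2
min_coins(14) = min(1+min_coins(13)=1+2=3, 1+min_coins(12)=1+2=3, 1+min_coins(10)=1+2=3, 1+min_coins(8)=1+2=3, 1+min_coins(7)=1+1=2) = 2
min_coins(15) = min(1+min_coins(14)=1+2=3, 1+min_coins(13)=1+2=3, 1+min_coins(11)=1+2=3, 1+min_coins(9)=1+2=3, 1+min_coins(8)=1+2=3) = 3
min_coins(16) = min(1+min_coins(15)=1+3=4, 1+min_coins(14)=1+2=3, 1+min_coins(12)=1+2=3, 1+min_coins(10)=1+2=3, 1+min_coins(9)=1+2=3) = 3
min_coins(17) = min(1+min_coins(16)=1+3=4, 1+min_coins(15)=1+3=4, 1+min_coins(13)=1+2=3, 1+min_coins(11)=1+2=3, 1+min_coins(10)=1+2=3) = 3
min_coins(18) = min(1+min_coins(17)=1+3=4, 1+min_coins(16)=1+3=4, 1+min_coins(14)=1+2=3, 1+min_coins(12)=1+2=3, 1+min_coins(11)=1+2=3) = 3
min_coins(19) = min(1+min_coins(18)=1+3=4, 1+min_coins(17)=1+3=4, 1+min_coins(15)=1+3=4, 1+min_coins(13)=1+2=3, 1+min_coins(12)=1+2=3) = 3
min_coins(20) = min(1+min_coins(19)=1+3=4, 1+min_coins(18)=1+3=4, 1+min_coins(16)=1+3=4, 1+min_coins(14)=1+2=3, 1+min_coins(13)=1+2=3) = 3
min_coins(21) = min(1+min_coins(20)=1+3=4, 1+min_coins(19)=1+3=4, 1+min_coins(17)=1+3=4, 1+min_coins(15)=1+3=4, 1+min_coins(14)=1+2=3) = 3
min_coins(22) = min(1+min_coins(21)=1+3=4, 1+min_coins(20)=1+3=4, 1+min_coins(18)=1+3=4, 1+min_coins(16)=1+3=4, 1+min_coins(15)=1+3=4) = 4
min_coins(23) = min(1+min_coins(22)=1+4=5, 1+min_coins(21)=1+3=4, 1+min_coins(19)=1+3=4, 1+min_coins(17)=1+3=4, 1+min_coins(16)=1+3=4) = 4
min_coins(24) = min(1+min_coins(23)=1+4=5, 1+min_coins(22)=1+4=5, 1+min_coins(20)=1+3=4, 1+min_coins(18)=1+3=4, 1+min_coins(17)=1+3=4) = 4
min_coins(25) = min(1+min_coins(24)=1+4=5, 1+min_coins(23)=1+4=5, 1+min_coins(21)=1+3=4, 1+min_coins(19)=1+3=4, 1+min_coins(18)=1+3=4) = 4
min_coins(26) = min(1+min_coins(25)=1+4=5, 1+min_coins(24)=1+4=5, 1+min_coins(22)=1+4=5, 1+min_coins(20)=1+3=4, 1+min_coins(19)=1+3=4) = 4

4


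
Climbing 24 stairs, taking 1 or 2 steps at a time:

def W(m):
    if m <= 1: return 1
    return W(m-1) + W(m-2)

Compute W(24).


Building up from base cases:
W(0) = 1
W(1) = 1
W(2) = W(1) + W(0) = 1 + 1 = 2
W(3) = W(2) + W(1) = 2 + 1 = 3
W(4) = W(3) + W(2) = 3 + 2 = 5
W(5) = W(4) + W(3) = 5 + 3 = 8
W(6) = W(5) + W(4) = 8 + 5 = 13
W(7) = W(6) + W(5) = 13 + 8 = 21
W(8) = W(7) + W(6) = 21 + 13 = 34
W(9) = W(8) + W(7) = 34 + 21 = 55
W(10) = W(9) + W(8) = 55 + 34 = 89
W(11) = W(10) + W(9) = 89 + 55 = 144
W(12) = W(11) + W(10) = 144 + 89 = 233
W(13) = W(12) + W(11) = 233 + 144 = 377
W(14) = W(13) + W(12) = 377 + 233 = 610
W(15) = W(14) + W(13) = 610 + 377 = 987
W(16) = W(15) + W(14) = 987 + 610 = 1597
W(17) = W(16) + W(15) = 1597 + 987 = 2584
W(18) = W(17) + W(16) = 2584 + 1597 = 4181
W(19) = W(18) + W(17) = 4181 + 2584 = 6765
W(20) = W(19) + W(18) = 6765 + 4181 = 10946
W(21) = W(20) + W(19) = 10946 + 6765 = 17711
W(22) = W(21) + W(20) = 17711 + 10946 = 28657
W(23) = W(22) + W(21) = 28657 + 17711 = 46368
W(24) = W(23) + W(22) = 46368 + 28657 = 75025

75025


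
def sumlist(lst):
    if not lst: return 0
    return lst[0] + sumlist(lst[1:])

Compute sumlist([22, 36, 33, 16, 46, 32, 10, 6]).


sumlist([22, 36, 33, 16, 46, 32, 10, 6]) = 22 + sumlist([36, 33, 16, 46, 32, 10, 6])
sumlist([36, 33, 16, 46, 32, 10, 6]) = 36 + sumlist([33, 16, 46, 32, 10, 6])
sumlist([33, 16, 46, 32, 10, 6]) = 33 + sumlist([16, 46, 32, 10, 6])
sumlist([16, 46, 32, 10, 6]) = 16 + sumlist([46, 32, 10, 6])
sumlist([46, 32, 10, 6]) = 46 + sumlist([32, 10, 6])
sumlist([32, 10, 6]) = 32 + sumlist([10, 6])
sumlist([10, 6]) = 10 + sumlist([6])
sumlist([6]) = 6 + sumlist([])
sumlist([]) = 0  (base case)
Total: 22 + 36 + 33 + 16 + 46 + 32 + 10 + 6 + 0 = 201

201


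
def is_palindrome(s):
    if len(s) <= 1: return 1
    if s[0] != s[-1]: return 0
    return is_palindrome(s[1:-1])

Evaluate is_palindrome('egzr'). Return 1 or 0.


is_palindrome('egzr'): s[0]='e' != s[-1]='r' -> return 0
Result: 0 (not a palindrome)

0


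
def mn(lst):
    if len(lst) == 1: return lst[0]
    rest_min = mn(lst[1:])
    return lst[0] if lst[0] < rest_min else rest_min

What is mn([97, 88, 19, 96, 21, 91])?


mn([97, 88, 19, 96, 21, 91]): compare 97 with mn([88, 19, 96, 21, 91])
mn([88, 19, 96, 21, 91]): compare 88 with mn([19, 96, 21, 91])
mn([19, 96, 21, 91]): compare 19 with mn([96, 21, 91])
mn([96, 21, 91]): compare 96 with mn([21, 91])
mn([21, 91]): compare 21 with mn([91])
mn([91]) = 91  (base case)
Compare 21 with 91 -> 21
Compare 96 with 21 -> 21
Compare 19 with 21 -> 19
Compare 88 with 19 -> 19
Compare 97 with 19 -> 19

19


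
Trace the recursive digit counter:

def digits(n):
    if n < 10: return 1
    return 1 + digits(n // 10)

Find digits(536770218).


digits(536770218) = 1 + digits(53677021)
digits(53677021) = 1 + digits(5367702)
digits(5367702) = 1 + digits(536770)
digits(536770) = 1 + digits(53677)
digits(53677) = 1 + digits(5367)
digits(5367) = 1 + digits(536)
digits(536) = 1 + digits(53)
digits(53) = 1 + digits(5)
digits(5) = 1  (base case: 5 < 10)
Unwinding: 1 + 1 + 1 + 1 + 1 + 1 + 1 + 1 + 1 = 9

9


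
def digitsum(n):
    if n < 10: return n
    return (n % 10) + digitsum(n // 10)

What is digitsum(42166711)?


digitsum(42166711) = 1 + digitsum(4216671)
digitsum(4216671) = 1 + digitsum(421667)
digitsum(421667) = 7 + digitsum(42166)
digitsum(42166) = 6 + digitsum(4216)
digitsum(4216) = 6 + digitsum(421)
digitsum(421) = 1 + digitsum(42)
digitsum(42) = 2 + digitsum(4)
digitsum(4) = 4  (base case)
Total: 1 + 1 + 7 + 6 + 6 + 1 + 2 + 4 = 28

28
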